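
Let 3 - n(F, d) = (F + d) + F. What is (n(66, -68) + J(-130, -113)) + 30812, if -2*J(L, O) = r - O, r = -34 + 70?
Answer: 61353/2 ≈ 30677.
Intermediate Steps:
r = 36
n(F, d) = 3 - d - 2*F (n(F, d) = 3 - ((F + d) + F) = 3 - (d + 2*F) = 3 + (-d - 2*F) = 3 - d - 2*F)
J(L, O) = -18 + O/2 (J(L, O) = -(36 - O)/2 = -18 + O/2)
(n(66, -68) + J(-130, -113)) + 30812 = ((3 - 1*(-68) - 2*66) + (-18 + (½)*(-113))) + 30812 = ((3 + 68 - 132) + (-18 - 113/2)) + 30812 = (-61 - 149/2) + 30812 = -271/2 + 30812 = 61353/2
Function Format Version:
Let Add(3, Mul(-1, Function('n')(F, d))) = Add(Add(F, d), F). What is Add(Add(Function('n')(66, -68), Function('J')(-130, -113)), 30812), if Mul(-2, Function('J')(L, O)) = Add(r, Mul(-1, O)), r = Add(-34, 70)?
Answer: Rational(61353, 2) ≈ 30677.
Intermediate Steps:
r = 36
Function('n')(F, d) = Add(3, Mul(-1, d), Mul(-2, F)) (Function('n')(F, d) = Add(3, Mul(-1, Add(Add(F, d), F))) = Add(3, Mul(-1, Add(d, Mul(2, F)))) = Add(3, Add(Mul(-1, d), Mul(-2, F))) = Add(3, Mul(-1, d), Mul(-2, F)))
Function('J')(L, O) = Add(-18, Mul(Rational(1, 2), O)) (Function('J')(L, O) = Mul(Rational(-1, 2), Add(36, Mul(-1, O))) = Add(-18, Mul(Rational(1, 2), O)))
Add(Add(Function('n')(66, -68), Function('J')(-130, -113)), 30812) = Add(Add(Add(3, Mul(-1, -68), Mul(-2, 66)), Add(-18, Mul(Rational(1, 2), -113))), 30812) = Add(Add(Add(3, 68, -132), Add(-18, Rational(-113, 2))), 30812) = Add(Add(-61, Rational(-149, 2)), 30812) = Add(Rational(-271, 2), 30812) = Rational(61353, 2)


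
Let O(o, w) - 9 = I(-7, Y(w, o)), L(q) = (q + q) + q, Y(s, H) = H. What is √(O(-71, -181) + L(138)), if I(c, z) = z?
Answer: 4*√22 ≈ 18.762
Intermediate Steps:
L(q) = 3*q (L(q) = 2*q + q = 3*q)
O(o, w) = 9 + o
√(O(-71, -181) + L(138)) = √((9 - 71) + 3*138) = √(-62 + 414) = √352 = 4*√22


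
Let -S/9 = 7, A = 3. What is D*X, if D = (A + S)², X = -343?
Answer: -1234800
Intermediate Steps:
S = -63 (S = -9*7 = -63)
D = 3600 (D = (3 - 63)² = (-60)² = 3600)
D*X = 3600*(-343) = -1234800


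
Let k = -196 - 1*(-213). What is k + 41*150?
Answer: 6167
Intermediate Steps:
k = 17 (k = -196 + 213 = 17)
k + 41*150 = 17 + 41*150 = 17 + 6150 = 6167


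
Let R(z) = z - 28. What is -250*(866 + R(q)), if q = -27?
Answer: -202750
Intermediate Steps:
R(z) = -28 + z
-250*(866 + R(q)) = -250*(866 + (-28 - 27)) = -250*(866 - 55) = -250*811 = -202750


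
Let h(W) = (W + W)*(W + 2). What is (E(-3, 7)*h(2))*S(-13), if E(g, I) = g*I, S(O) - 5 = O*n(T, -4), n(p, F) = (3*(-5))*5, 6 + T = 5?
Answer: -329280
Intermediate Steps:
T = -1 (T = -6 + 5 = -1)
n(p, F) = -75 (n(p, F) = -15*5 = -75)
S(O) = 5 - 75*O (S(O) = 5 + O*(-75) = 5 - 75*O)
E(g, I) = I*g
h(W) = 2*W*(2 + W) (h(W) = (2*W)*(2 + W) = 2*W*(2 + W))
(E(-3, 7)*h(2))*S(-13) = ((7*(-3))*(2*2*(2 + 2)))*(5 - 75*(-13)) = (-42*2*4)*(5 + 975) = -21*16*980 = -336*980 = -329280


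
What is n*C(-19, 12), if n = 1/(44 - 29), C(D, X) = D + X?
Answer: -7/15 ≈ -0.46667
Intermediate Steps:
n = 1/15 ≈ 0.066667
n*C(-19, 12) = (-19 + 12)/15 = (1/15)*(-7) = -7/15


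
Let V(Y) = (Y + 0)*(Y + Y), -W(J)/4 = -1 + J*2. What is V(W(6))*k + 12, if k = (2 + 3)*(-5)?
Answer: -96788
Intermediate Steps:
W(J) = 4 - 8*J (W(J) = -4*(-1 + J*2) = -4*(-1 + 2*J) = 4 - 8*J)
V(Y) = 2*Y² (V(Y) = Y*(2*Y) = 2*Y²)
k = -25 (k = 5*(-5) = -25)
V(W(6))*k + 12 = (2*(4 - 8*6)²)*(-25) + 12 = (2*(4 - 48)²)*(-25) + 12 = (2*(-44)²)*(-25) + 12 = (2*1936)*(-25) + 12 = 3872*(-25) + 12 = -96800 + 12 = -96788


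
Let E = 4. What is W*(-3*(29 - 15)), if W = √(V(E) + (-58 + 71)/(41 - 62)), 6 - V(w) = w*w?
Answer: -2*I*√4683 ≈ -136.86*I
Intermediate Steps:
V(w) = 6 - w² (V(w) = 6 - w*w = 6 - w²)
W = I*√4683/21 (W = √((6 - 1*4²) + (-58 + 71)/(41 - 62)) = √((6 - 1*16) + 13/(-21)) = √((6 - 16) + 13*(-1/21)) = √(-10 - 13/21) = √(-223/21) = I*√4683/21 ≈ 3.2587*I)
W*(-3*(29 - 15)) = (I*√4683/21)*(-3*(29 - 15)) = (I*√4683/21)*(-3*14) = (I*√4683/21)*(-42) = -2*I*√4683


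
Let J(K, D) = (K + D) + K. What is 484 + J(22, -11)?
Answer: 517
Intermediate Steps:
J(K, D) = D + 2*K (J(K, D) = (D + K) + K = D + 2*K)
484 + J(22, -11) = 484 + (-11 + 2*22) = 484 + (-11 + 44) = 484 + 33 = 517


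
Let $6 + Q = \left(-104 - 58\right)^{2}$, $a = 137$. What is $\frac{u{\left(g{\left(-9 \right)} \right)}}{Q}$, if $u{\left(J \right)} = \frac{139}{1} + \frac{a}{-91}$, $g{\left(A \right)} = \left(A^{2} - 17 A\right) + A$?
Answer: $\frac{6256}{1193829} \approx 0.0052403$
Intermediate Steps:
$g{\left(A \right)} = A^{2} - 16 A$
$u{\left(J \right)} = \frac{12512}{91}$ ($u{\left(J \right)} = \frac{139}{1} + \frac{137}{-91} = 139 \cdot 1 + 137 \left(- \frac{1}{91}\right) = 139 - \frac{137}{91} = \frac{12512}{91}$)
$Q = 26238$ ($Q = -6 + \left(-104 - 58\right)^{2} = -6 + \left(-162\right)^{2} = -6 + 26244 = 26238$)
$\frac{u{\left(g{\left(-9 \right)} \right)}}{Q} = \frac{12512}{91 \cdot 26238} = \frac{12512}{91} \cdot \frac{1}{26238} = \frac{6256}{1193829}$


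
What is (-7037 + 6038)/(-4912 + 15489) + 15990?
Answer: 169125231/10577 ≈ 15990.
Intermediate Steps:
(-7037 + 6038)/(-4912 + 15489) + 15990 = -999/10577 + 15990 = 169125231/10577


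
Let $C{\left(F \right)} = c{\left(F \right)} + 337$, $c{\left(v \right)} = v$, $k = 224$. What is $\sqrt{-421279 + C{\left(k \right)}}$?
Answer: $i \sqrt{420718} \approx 648.63 i$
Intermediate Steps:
$C{\left(F \right)} = 337 + F$ ($C{\left(F \right)} = F + 337 = 337 + F$)
$\sqrt{-421279 + C{\left(k \right)}} = \sqrt{-421279 + \left(337 + 224\right)} = \sqrt{-421279 + 561} = \sqrt{-420718} = i \sqrt{420718}$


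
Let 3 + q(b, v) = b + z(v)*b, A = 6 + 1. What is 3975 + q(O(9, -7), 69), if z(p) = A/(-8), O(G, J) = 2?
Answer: 15889/4 ≈ 3972.3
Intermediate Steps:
A = 7
z(p) = -7/8 (z(p) = 7/(-8) = 7*(-1/8) = -7/8)
q(b, v) = -3 + b/8 (q(b, v) = -3 + (b - 7*b/8) = -3 + b/8)
3975 + q(O(9, -7), 69) = 3975 + (-3 + (1/8)*2) = 3975 + (-3 + 1/4) = 3975 - 11/4 = 15889/4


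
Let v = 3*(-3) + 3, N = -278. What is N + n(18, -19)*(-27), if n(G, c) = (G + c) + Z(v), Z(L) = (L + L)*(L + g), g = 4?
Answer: -899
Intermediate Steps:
v = -6 (v = -9 + 3 = -6)
Z(L) = 2*L*(4 + L) (Z(L) = (L + L)*(L + 4) = (2*L)*(4 + L) = 2*L*(4 + L))
n(G, c) = 24 + G + c (n(G, c) = (G + c) + 2*(-6)*(4 - 6) = (G + c) + 2*(-6)*(-2) = (G + c) + 24 = 24 + G + c)
N + n(18, -19)*(-27) = -278 + (24 + 18 - 19)*(-27) = -278 + 23*(-27) = -278 - 621 = -899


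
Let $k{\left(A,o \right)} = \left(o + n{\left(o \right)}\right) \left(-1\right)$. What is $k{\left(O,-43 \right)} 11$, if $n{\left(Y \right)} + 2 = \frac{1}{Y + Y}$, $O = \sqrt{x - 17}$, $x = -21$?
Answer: $\frac{42581}{86} \approx 495.13$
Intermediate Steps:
$O = i \sqrt{38}$ ($O = \sqrt{-21 - 17} = \sqrt{-38} = i \sqrt{38} \approx 6.1644 i$)
$n{\left(Y \right)} = -2 + \frac{1}{2 Y}$ ($n{\left(Y \right)} = -2 + \frac{1}{Y + Y} = -2 + \frac{1}{2 Y}$)
$k{\left(A,o \right)} = 2 - o - \frac{1}{2 o}$ ($k{\left(A,o \right)} = \left(o - \left(2 - \frac{1}{2 o}\right)\right) \left(-1\right) = \left(-2 + o + \frac{1}{2 o}\right) \left(-1\right) = 2 - o - \frac{1}{2 o}$)
$k{\left(O,-43 \right)} 11 = \left(2 - -43 - \frac{1}{2 \left(-43\right)}\right) 11 = \left(2 + 43 - - \frac{1}{86}\right) 11 = \left(2 + 43 + \frac{1}{86}\right) 11 = \frac{3871}{86} \cdot 11 = \frac{42581}{86}$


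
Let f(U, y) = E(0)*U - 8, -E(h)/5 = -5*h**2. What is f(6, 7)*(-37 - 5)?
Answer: 336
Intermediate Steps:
E(h) = 25*h**2 (E(h) = -(-25)*h**2 = 25*h**2)
f(U, y) = -8 (f(U, y) = (25*0**2)*U - 8 = (25*0)*U - 8 = 0*U - 8 = 0 - 8 = -8)
f(6, 7)*(-37 - 5) = -8*(-37 - 5) = -8*(-42) = 336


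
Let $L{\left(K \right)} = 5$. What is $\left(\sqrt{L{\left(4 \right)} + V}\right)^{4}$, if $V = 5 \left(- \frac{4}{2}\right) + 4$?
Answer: $1$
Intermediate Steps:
$V = -6$ ($V = 5 \left(\left(-4\right) \frac{1}{2}\right) + 4 = 5 \left(-2\right) + 4 = -10 + 4 = -6$)
$\left(\sqrt{L{\left(4 \right)} + V}\right)^{4} = \left(\sqrt{5 - 6}\right)^{4} = \left(\sqrt{-1}\right)^{4} = i^{4} = 1$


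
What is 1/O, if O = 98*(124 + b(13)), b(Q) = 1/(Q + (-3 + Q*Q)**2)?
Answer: 27569/335018586 ≈ 8.2291e-5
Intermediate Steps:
b(Q) = 1/(Q + (-3 + Q**2)**2)
O = 335018586/27569 (O = 98*(124 + 1/(13 + (-3 + 13**2)**2)) = 98*(124 + 1/(13 + (-3 + 169)**2)) = 98*(124 + 1/(13 + 166**2)) = 98*(124 + 1/(13 + 27556)) = 98*(124 + 1/27569) = 98*(3418557/27569) = 335018586/27569 ≈ 12152.)
1/O = 1/(335018586/27569) = 27569/335018586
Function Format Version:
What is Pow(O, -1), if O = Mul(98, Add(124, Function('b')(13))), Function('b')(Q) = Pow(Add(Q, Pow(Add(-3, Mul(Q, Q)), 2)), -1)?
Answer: Rational(27569, 335018586) ≈ 8.2291e-5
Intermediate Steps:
Function('b')(Q) = Pow(Add(Q, Pow(Add(-3, Pow(Q, 2)), 2)), -1)
O = Rational(335018586, 27569) (O = Mul(98, Add(124, Pow(Add(13, Pow(Add(-3, Pow(13, 2)), 2)), -1))) = Mul(98, Add(124, Pow(Add(13, Pow(Add(-3, 169), 2)), -1))) = Mul(98, Add(124, Pow(Add(13, Pow(166, 2)), -1))) = Mul(98, Add(124, Pow(Add(13, 27556), -1))) = Mul(98, Add(124, Pow(27569, -1))) = Mul(98, Add(124, Rational(1, 27569))) = Mul(98, Rational(3418557, 27569)) = Rational(335018586, 27569) ≈ 12152.)
Pow(O, -1) = Pow(Rational(335018586, 27569), -1) = Rational(27569, 335018586)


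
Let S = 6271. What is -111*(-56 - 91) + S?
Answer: 22588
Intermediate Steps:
-111*(-56 - 91) + S = -111*(-56 - 91) + 6271 = -111*(-147) + 6271 = 16317 + 6271 = 22588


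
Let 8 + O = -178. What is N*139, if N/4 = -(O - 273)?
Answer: 255204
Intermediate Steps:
O = -186 (O = -8 - 178 = -186)
N = 1836 (N = 4*(-(-186 - 273)) = 4*(-1*(-459)) = 4*459 = 1836)
N*139 = 1836*139 = 255204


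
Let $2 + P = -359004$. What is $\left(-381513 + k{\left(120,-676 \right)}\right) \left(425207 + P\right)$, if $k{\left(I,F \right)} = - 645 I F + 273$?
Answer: $3438556733160$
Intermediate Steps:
$P = -359006$ ($P = -2 - 359004 = -359006$)
$k{\left(I,F \right)} = 273 - 645 F I$ ($k{\left(I,F \right)} = - 645 F I + 273 = 273 - 645 F I$)
$\left(-381513 + k{\left(120,-676 \right)}\right) \left(425207 + P\right) = \left(-381513 - \left(-273 - 52322400\right)\right) \left(425207 - 359006\right) = \left(-381513 + \left(273 + 52322400\right)\right) 66201 = \left(-381513 + 52322673\right) 66201 = 51941160 \cdot 66201 = 3438556733160$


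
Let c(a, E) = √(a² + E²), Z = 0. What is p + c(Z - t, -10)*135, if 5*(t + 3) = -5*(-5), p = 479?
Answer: 479 + 270*√26 ≈ 1855.7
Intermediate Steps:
t = 2 (t = -3 + (-5*(-5))/5 = -3 + (⅕)*25 = -3 + 5 = 2)
c(a, E) = √(E² + a²)
p + c(Z - t, -10)*135 = 479 + √((-10)² + (0 - 1*2)²)*135 = 479 + √(100 + (0 - 2)²)*135 = 479 + √(100 + (-2)²)*135 = 479 + √(100 + 4)*135 = 479 + √104*135 = 479 + (2*√26)*135 = 479 + 270*√26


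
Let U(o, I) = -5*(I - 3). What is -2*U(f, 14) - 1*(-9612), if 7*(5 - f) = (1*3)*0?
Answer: 9722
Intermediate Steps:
f = 5 (f = 5 - 1*3*0/7 = 5 - 3*0/7 = 5 - ⅐*0 = 5 + 0 = 5)
U(o, I) = 15 - 5*I (U(o, I) = -5*(-3 + I) = 15 - 5*I)
-2*U(f, 14) - 1*(-9612) = -2*(15 - 5*14) - 1*(-9612) = -2*(15 - 70) + 9612 = -2*(-55) + 9612 = 110 + 9612 = 9722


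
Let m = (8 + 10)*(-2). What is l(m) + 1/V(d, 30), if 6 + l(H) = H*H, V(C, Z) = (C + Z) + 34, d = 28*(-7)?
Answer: 170279/132 ≈ 1290.0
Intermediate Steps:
d = -196
V(C, Z) = 34 + C + Z
m = -36 (m = 18*(-2) = -36)
l(H) = -6 + H**2 (l(H) = -6 + H*H = -6 + H**2)
l(m) + 1/V(d, 30) = (-6 + (-36)**2) + 1/(34 - 196 + 30) = (-6 + 1296) + 1/(-132) = 1290 - 1/132 = 170279/132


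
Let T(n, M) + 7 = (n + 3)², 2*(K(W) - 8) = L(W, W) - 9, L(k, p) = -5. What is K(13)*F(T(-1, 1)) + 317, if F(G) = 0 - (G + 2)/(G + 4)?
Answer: 318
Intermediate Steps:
K(W) = 1 (K(W) = 8 + (-5 - 9)/2 = 8 + (½)*(-14) = 8 - 7 = 1)
T(n, M) = -7 + (3 + n)² (T(n, M) = -7 + (n + 3)² = -7 + (3 + n)²)
F(G) = -(2 + G)/(4 + G) (F(G) = 0 - (2 + G)/(4 + G) = -(2 + G)/(4 + G))
K(13)*F(T(-1, 1)) + 317 = 1*((-2 - (-7 + (3 - 1)²))/(4 + (-7 + (3 - 1)²))) + 317 = 1*((-2 - (-7 + 2²))/(4 + (-7 + 2²))) + 317 = 1*((-2 - (-7 + 4))/(4 + (-7 + 4))) + 317 = 1*((-2 - 1*(-3))/(4 - 3)) + 317 = 1*((-2 + 3)/1) + 317 = 1*(1*1) + 317 = 1*1 + 317 = 1 + 317 = 318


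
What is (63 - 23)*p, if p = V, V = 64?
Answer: 2560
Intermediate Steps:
p = 64
(63 - 23)*p = (63 - 23)*64 = 40*64 = 2560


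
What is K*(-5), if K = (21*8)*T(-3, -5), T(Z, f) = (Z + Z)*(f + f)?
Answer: -50400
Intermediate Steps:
T(Z, f) = 4*Z*f (T(Z, f) = (2*Z)*(2*f) = 4*Z*f)
K = 10080 (K = (21*8)*(4*(-3)*(-5)) = 168*60 = 10080)
K*(-5) = 10080*(-5) = -50400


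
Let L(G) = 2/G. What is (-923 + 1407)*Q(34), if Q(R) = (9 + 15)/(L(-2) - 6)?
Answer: -11616/7 ≈ -1659.4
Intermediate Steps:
Q(R) = -24/7 (Q(R) = (9 + 15)/(2/(-2) - 6) = 24/(2*(-½) - 6) = 24/(-1 - 6) = 24/(-7) = 24*(-⅐) = -24/7)
(-923 + 1407)*Q(34) = (-923 + 1407)*(-24/7) = 484*(-24/7) = -11616/7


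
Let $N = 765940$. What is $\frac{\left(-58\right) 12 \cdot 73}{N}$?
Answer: $- \frac{12702}{191485} \approx -0.066334$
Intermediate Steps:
$\frac{\left(-58\right) 12 \cdot 73}{N} = \frac{\left(-58\right) 12 \cdot 73}{765940} = \left(-696\right) 73 \cdot \frac{1}{765940} = \left(-50808\right) \frac{1}{765940} = - \frac{12702}{191485}$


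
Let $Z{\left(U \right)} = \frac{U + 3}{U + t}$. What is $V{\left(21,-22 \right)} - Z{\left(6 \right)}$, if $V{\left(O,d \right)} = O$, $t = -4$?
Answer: $\frac{33}{2} \approx 16.5$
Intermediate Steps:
$Z{\left(U \right)} = \frac{3 + U}{-4 + U}$ ($Z{\left(U \right)} = \frac{U + 3}{U - 4} = \frac{3 + U}{-4 + U}$)
$V{\left(21,-22 \right)} - Z{\left(6 \right)} = 21 - \frac{3 + 6}{-4 + 6} = 21 - \frac{1}{2} \cdot 9 = 21 - \frac{9}{2} = \frac{33}{2}$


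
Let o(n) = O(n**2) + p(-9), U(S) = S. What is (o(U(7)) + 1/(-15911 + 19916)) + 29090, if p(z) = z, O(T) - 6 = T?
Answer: 116689681/4005 ≈ 29136.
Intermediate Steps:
O(T) = 6 + T
o(n) = -3 + n**2 (o(n) = (6 + n**2) - 9 = -3 + n**2)
(o(U(7)) + 1/(-15911 + 19916)) + 29090 = ((-3 + 7**2) + 1/(-15911 + 19916)) + 29090 = ((-3 + 49) + 1/4005) + 29090 = (46 + 1/4005) + 29090 = 184231/4005 + 29090 = 116689681/4005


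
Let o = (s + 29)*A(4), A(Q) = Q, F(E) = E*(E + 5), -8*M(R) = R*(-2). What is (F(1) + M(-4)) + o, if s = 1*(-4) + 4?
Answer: 121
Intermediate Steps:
s = 0 (s = -4 + 4 = 0)
M(R) = R/4 (M(R) = -R*(-2)/8 = -(-1)*R/4 = R/4)
F(E) = E*(5 + E)
o = 116 (o = (0 + 29)*4 = 29*4 = 116)
(F(1) + M(-4)) + o = (1*(5 + 1) + (¼)*(-4)) + 116 = (1*6 - 1) + 116 = (6 - 1) + 116 = 5 + 116 = 121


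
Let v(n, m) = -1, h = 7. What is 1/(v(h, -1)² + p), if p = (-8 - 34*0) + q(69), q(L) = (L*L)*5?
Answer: 1/23798 ≈ 4.2020e-5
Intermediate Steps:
q(L) = 5*L² (q(L) = L²*5 = 5*L²)
p = 23797 (p = (-8 - 34*0) + 5*69² = (-8 + 0) + 5*4761 = -8 + 23805 = 23797)
1/(v(h, -1)² + p) = 1/((-1)² + 23797) = 1/(1 + 23797) = 1/23798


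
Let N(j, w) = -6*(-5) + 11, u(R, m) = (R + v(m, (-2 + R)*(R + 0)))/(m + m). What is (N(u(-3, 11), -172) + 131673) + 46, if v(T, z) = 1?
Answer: 131760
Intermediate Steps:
u(R, m) = (1 + R)/(2*m) (u(R, m) = (R + 1)/(m + m) = (1 + R)/((2*m)) = (1 + R)*(1/(2*m)) = (1 + R)/(2*m))
N(j, w) = 41 (N(j, w) = 30 + 11 = 41)
(N(u(-3, 11), -172) + 131673) + 46 = (41 + 131673) + 46 = 131714 + 46 = 131760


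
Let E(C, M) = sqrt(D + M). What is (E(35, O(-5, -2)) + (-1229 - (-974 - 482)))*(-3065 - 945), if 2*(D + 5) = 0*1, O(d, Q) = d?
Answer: -910270 - 4010*I*sqrt(10) ≈ -9.1027e+5 - 12681.0*I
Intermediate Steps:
D = -5 (D = -5 + (0*1)/2 = -5 + (1/2)*0 = -5 + 0 = -5)
E(C, M) = sqrt(-5 + M)
(E(35, O(-5, -2)) + (-1229 - (-974 - 482)))*(-3065 - 945) = (sqrt(-5 - 5) + (-1229 - (-974 - 482)))*(-3065 - 945) = (sqrt(-10) + (-1229 - 1*(-1456)))*(-4010) = (I*sqrt(10) + (-1229 + 1456))*(-4010) = (I*sqrt(10) + 227)*(-4010) = (227 + I*sqrt(10))*(-4010) = -910270 - 4010*I*sqrt(10)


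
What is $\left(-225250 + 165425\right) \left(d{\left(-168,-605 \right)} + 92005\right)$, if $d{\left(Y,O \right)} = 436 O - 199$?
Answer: $10288344550$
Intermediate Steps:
$d{\left(Y,O \right)} = -199 + 436 O$
$\left(-225250 + 165425\right) \left(d{\left(-168,-605 \right)} + 92005\right) = \left(-225250 + 165425\right) \left(\left(-199 + 436 \left(-605\right)\right) + 92005\right) = - 59825 \left(\left(-199 - 263780\right) + 92005\right) = - 59825 \left(-263979 + 92005\right) = \left(-59825\right) \left(-171974\right) = 10288344550$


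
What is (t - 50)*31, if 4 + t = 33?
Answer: -651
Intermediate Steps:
t = 29 (t = -4 + 33 = 29)
(t - 50)*31 = (29 - 50)*31 = -21*31 = -651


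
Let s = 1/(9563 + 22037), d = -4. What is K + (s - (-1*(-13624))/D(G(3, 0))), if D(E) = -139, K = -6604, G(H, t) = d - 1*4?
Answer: -28576891061/4392400 ≈ -6506.0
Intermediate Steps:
G(H, t) = -8 (G(H, t) = -4 - 1*4 = -4 - 4 = -8)
s = 1/31600 ≈ 3.1646e-5
K + (s - (-1*(-13624))/D(G(3, 0))) = -6604 + (1/31600 - (-1*(-13624))/(-139)) = -6604 + (1/31600 - 13624*(-1)/139) = -6604 + (1/31600 - 1*(-13624/139)) = -6604 + (1/31600 + 13624/139) = -6604 + 430518539/4392400 = -28576891061/4392400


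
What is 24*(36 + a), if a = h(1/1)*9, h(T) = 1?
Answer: 1080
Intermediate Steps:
a = 9 (a = 1*9 = 9)
24*(36 + a) = 24*(36 + 9) = 24*45 = 1080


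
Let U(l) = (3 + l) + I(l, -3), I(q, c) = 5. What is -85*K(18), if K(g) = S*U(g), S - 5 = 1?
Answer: -13260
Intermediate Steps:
S = 6 (S = 5 + 1 = 6)
U(l) = 8 + l (U(l) = (3 + l) + 5 = 8 + l)
K(g) = 48 + 6*g (K(g) = 6*(8 + g) = 48 + 6*g)
-85*K(18) = -85*(48 + 6*18) = -85*(48 + 108) = -85*156 = -13260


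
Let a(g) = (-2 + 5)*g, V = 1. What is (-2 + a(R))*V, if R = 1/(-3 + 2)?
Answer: -5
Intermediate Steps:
R = -1 (R = 1/(-1) = -1)
a(g) = 3*g
(-2 + a(R))*V = (-2 + 3*(-1))*1 = (-2 - 3)*1 = -5*1 = -5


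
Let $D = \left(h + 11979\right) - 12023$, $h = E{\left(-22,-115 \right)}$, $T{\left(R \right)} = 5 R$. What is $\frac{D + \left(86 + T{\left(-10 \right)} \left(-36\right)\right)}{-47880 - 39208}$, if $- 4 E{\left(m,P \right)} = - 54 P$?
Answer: $- \frac{579}{174176} \approx -0.0033242$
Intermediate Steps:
$E{\left(m,P \right)} = \frac{27 P}{2}$ ($E{\left(m,P \right)} = - \frac{\left(-54\right) P}{4} = \frac{27 P}{2}$)
$h = - \frac{3105}{2}$ ($h = \frac{27}{2} \left(-115\right) = - \frac{3105}{2} \approx -1552.5$)
$D = - \frac{3193}{2}$ ($D = \left(- \frac{3105}{2} + 11979\right) - 12023 = \frac{20853}{2} - 12023 = - \frac{3193}{2} \approx -1596.5$)
$\frac{D + \left(86 + T{\left(-10 \right)} \left(-36\right)\right)}{-47880 - 39208} = \frac{- \frac{3193}{2} + \left(86 + 5 \left(-10\right) \left(-36\right)\right)}{-47880 - 39208} = \frac{- \frac{3193}{2} + \left(86 - -1800\right)}{-87088} = \left(- \frac{3193}{2} + \left(86 + 1800\right)\right) \left(- \frac{1}{87088}\right) = \left(- \frac{3193}{2} + 1886\right) \left(- \frac{1}{87088}\right) = \frac{579}{2} \left(- \frac{1}{87088}\right) = - \frac{579}{174176}$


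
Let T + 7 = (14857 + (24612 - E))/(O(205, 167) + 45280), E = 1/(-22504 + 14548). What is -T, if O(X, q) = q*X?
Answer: 822866803/126524268 ≈ 6.5036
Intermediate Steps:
E = -1/7956 (E = 1/(-7956) = -1/7956 ≈ -0.00012569)
O(X, q) = X*q
T = -822866803/126524268 (T = -7 + (14857 + (24612 - 1*(-1/7956)))/(205*167 + 45280) = -7 + (14857 + (24612 + 1/7956))/(34235 + 45280) = -7 + (14857 + 195813073/7956)/79515 = -7 + (314015365/7956)*(1/79515) = -7 + 62803073/126524268 = -822866803/126524268 ≈ -6.5036)
-T = -1*(-822866803/126524268) = 822866803/126524268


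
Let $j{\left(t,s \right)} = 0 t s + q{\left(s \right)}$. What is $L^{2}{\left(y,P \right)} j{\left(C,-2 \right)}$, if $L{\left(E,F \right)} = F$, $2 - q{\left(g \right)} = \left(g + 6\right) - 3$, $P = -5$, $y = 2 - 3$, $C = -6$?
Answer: $25$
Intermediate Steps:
$y = -1$
$q{\left(g \right)} = -1 - g$ ($q{\left(g \right)} = 2 - \left(\left(g + 6\right) - 3\right) = 2 - \left(\left(6 + g\right) - 3\right) = 2 - \left(3 + g\right) = -1 - g$)
$j{\left(t,s \right)} = -1 - s$ ($j{\left(t,s \right)} = 0 t s - \left(1 + s\right) = 0 s - \left(1 + s\right) = 0 - \left(1 + s\right) = -1 - s$)
$L^{2}{\left(y,P \right)} j{\left(C,-2 \right)} = \left(-5\right)^{2} \left(-1 - -2\right) = 25 \left(-1 + 2\right) = 25 \cdot 1 = 25$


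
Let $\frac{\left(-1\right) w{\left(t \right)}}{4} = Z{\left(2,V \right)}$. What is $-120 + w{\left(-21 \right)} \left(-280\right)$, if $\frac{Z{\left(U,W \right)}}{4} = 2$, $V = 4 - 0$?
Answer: $8840$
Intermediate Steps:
$V = 4$ ($V = 4 + 0 = 4$)
$Z{\left(U,W \right)} = 8$ ($Z{\left(U,W \right)} = 4 \cdot 2 = 8$)
$w{\left(t \right)} = -32$ ($w{\left(t \right)} = \left(-4\right) 8 = -32$)
$-120 + w{\left(-21 \right)} \left(-280\right) = -120 - -8960 = -120 + 8960 = 8840$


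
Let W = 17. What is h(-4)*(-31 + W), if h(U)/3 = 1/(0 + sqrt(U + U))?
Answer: 21*I*sqrt(2)/2 ≈ 14.849*I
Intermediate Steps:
h(U) = 3*sqrt(2)/(2*sqrt(U)) (h(U) = 3/(0 + sqrt(U + U)) = 3/(0 + sqrt(2*U)) = 3/(0 + sqrt(2)*sqrt(U)) = 3/((sqrt(2)*sqrt(U))) = 3*(sqrt(2)/(2*sqrt(U))) = 3*sqrt(2)/(2*sqrt(U)))
h(-4)*(-31 + W) = (3*sqrt(2)/(2*sqrt(-4)))*(-31 + 17) = (3*sqrt(2)*(-I/2)/2)*(-14) = -3*I*sqrt(2)/4*(-14) = 21*I*sqrt(2)/2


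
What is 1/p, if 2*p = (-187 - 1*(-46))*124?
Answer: -1/8742 ≈ -0.00011439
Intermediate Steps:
p = -8742 (p = ((-187 - 1*(-46))*124)/2 = ((-187 + 46)*124)/2 = (-141*124)/2 = (½)*(-17484) = -8742)
1/p = 1/(-8742) = -1/8742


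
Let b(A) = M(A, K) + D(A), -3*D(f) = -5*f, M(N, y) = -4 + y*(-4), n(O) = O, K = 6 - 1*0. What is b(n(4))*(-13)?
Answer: 832/3 ≈ 277.33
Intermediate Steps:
K = 6 (K = 6 + 0 = 6)
M(N, y) = -4 - 4*y
D(f) = 5*f/3 (D(f) = -(-5)*f/3 = 5*f/3)
b(A) = -28 + 5*A/3 (b(A) = (-4 - 4*6) + 5*A/3 = (-4 - 24) + 5*A/3 = -28 + 5*A/3)
b(n(4))*(-13) = (-28 + (5/3)*4)*(-13) = (-28 + 20/3)*(-13) = -64/3*(-13) = 832/3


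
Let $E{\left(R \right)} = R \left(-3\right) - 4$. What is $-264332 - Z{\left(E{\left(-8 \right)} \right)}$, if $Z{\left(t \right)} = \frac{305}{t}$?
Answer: $- \frac{1057389}{4} \approx -2.6435 \cdot 10^{5}$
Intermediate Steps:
$E{\left(R \right)} = -4 - 3 R$ ($E{\left(R \right)} = - 3 R - 4 = -4 - 3 R$)
$-264332 - Z{\left(E{\left(-8 \right)} \right)} = -264332 - \frac{305}{-4 - -24} = -264332 - \frac{305}{-4 + 24} = -264332 - \frac{305}{20} = -264332 - 305 \cdot \frac{1}{20} = -264332 - \frac{61}{4} = - \frac{1057389}{4}$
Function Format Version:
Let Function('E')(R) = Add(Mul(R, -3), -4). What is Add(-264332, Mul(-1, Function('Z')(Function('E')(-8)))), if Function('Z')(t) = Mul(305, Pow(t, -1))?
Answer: Rational(-1057389, 4) ≈ -2.6435e+5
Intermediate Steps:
Function('E')(R) = Add(-4, Mul(-3, R)) (Function('E')(R) = Add(Mul(-3, R), -4) = Add(-4, Mul(-3, R)))
Add(-264332, Mul(-1, Function('Z')(Function('E')(-8)))) = Add(-264332, Mul(-1, Mul(305, Pow(Add(-4, Mul(-3, -8)), -1)))) = Add(-264332, Mul(-1, Mul(305, Pow(Add(-4, 24), -1)))) = Add(-264332, Mul(-1, Mul(305, Pow(20, -1)))) = Add(-264332, Mul(-1, Mul(305, Rational(1, 20)))) = Add(-264332, Mul(-1, Rational(61, 4))) = Add(-264332, Rational(-61, 4)) = Rational(-1057389, 4)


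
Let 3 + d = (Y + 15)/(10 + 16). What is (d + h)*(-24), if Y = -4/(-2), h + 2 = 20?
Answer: -4884/13 ≈ -375.69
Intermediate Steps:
h = 18 (h = -2 + 20 = 18)
Y = 2 (Y = -4*(-1/2) = 2)
d = -61/26 (d = -3 + (2 + 15)/(10 + 16) = -3 + 17/26 = -61/26 ≈ -2.3462)
(d + h)*(-24) = (-61/26 + 18)*(-24) = (407/26)*(-24) = -4884/13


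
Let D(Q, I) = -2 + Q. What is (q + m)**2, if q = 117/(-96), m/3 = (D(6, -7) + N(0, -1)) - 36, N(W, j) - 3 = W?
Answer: 7969329/1024 ≈ 7782.5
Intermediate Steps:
N(W, j) = 3 + W
m = -87 (m = 3*(((-2 + 6) + (3 + 0)) - 36) = 3*((4 + 3) - 36) = 3*(7 - 36) = 3*(-29) = -87)
q = -39/32 (q = 117*(-1/96) = -39/32 ≈ -1.2188)
(q + m)**2 = (-39/32 - 87)**2 = (-2823/32)**2 = 7969329/1024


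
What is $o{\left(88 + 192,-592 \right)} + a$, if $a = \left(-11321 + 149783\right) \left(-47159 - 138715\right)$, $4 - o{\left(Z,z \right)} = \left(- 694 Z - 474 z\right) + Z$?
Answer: $-25736572352$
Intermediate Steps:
$o{\left(Z,z \right)} = 4 + 474 z + 693 Z$ ($o{\left(Z,z \right)} = 4 - \left(\left(- 694 Z - 474 z\right) + Z\right) = 4 - \left(- 693 Z - 474 z\right) = 4 + \left(474 z + 693 Z\right) = 4 + 474 z + 693 Z$)
$a = -25736485788$ ($a = 138462 \left(-185874\right) = -25736485788$)
$o{\left(88 + 192,-592 \right)} + a = \left(4 + 474 \left(-592\right) + 693 \left(88 + 192\right)\right) - 25736485788 = \left(4 - 280608 + 693 \cdot 280\right) - 25736485788 = \left(4 - 280608 + 194040\right) - 25736485788 = -86564 - 25736485788 = -25736572352$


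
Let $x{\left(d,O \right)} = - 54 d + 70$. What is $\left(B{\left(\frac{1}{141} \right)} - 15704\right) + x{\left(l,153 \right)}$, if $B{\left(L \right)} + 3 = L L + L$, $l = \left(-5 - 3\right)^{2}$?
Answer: $- \frac{379587791}{19881} \approx -19093.0$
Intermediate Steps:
$l = 64$ ($l = \left(-8\right)^{2} = 64$)
$B{\left(L \right)} = -3 + L + L^{2}$ ($B{\left(L \right)} = -3 + \left(L L + L\right) = -3 + \left(L^{2} + L\right) = -3 + \left(L + L^{2}\right) = -3 + L + L^{2}$)
$x{\left(d,O \right)} = 70 - 54 d$
$\left(B{\left(\frac{1}{141} \right)} - 15704\right) + x{\left(l,153 \right)} = \left(\left(-3 + \frac{1}{141} + \left(\frac{1}{141}\right)^{2}\right) - 15704\right) + \left(70 - 3456\right) = \left(\left(-3 + \frac{1}{141} + \frac{1}{19881}\right) - 15704\right) - 3386 = \left(- \frac{59501}{19881} - 15704\right) - 3386 = - \frac{312270725}{19881} - 3386 = - \frac{379587791}{19881}$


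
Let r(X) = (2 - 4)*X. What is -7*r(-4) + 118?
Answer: 62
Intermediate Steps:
r(X) = -2*X
-7*r(-4) + 118 = -(-14)*(-4) + 118 = -7*8 + 118 = -56 + 118 = 62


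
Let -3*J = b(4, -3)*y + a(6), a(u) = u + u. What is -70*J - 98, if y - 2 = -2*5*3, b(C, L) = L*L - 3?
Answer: -3738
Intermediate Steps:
a(u) = 2*u
b(C, L) = -3 + L² (b(C, L) = L² - 3 = -3 + L²)
y = -28 (y = 2 - 2*5*3 = 2 - 10*3 = 2 - 30 = -28)
J = 52 (J = -((-3 + (-3)²)*(-28) + 2*6)/3 = -((-3 + 9)*(-28) + 12)/3 = -(6*(-28) + 12)/3 = -(-168 + 12)/3 = -⅓*(-156) = 52)
-70*J - 98 = -70*52 - 98 = -3640 - 98 = -3738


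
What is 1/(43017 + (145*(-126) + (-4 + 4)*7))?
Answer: 1/24747 ≈ 4.0409e-5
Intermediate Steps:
1/(43017 + (145*(-126) + (-4 + 4)*7)) = 1/(43017 + (-18270 + 0*7)) = 1/(43017 + (-18270 + 0)) = 1/(43017 - 18270) = 1/24747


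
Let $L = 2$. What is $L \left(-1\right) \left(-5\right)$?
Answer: $10$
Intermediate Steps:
$L \left(-1\right) \left(-5\right) = 2 \left(-1\right) \left(-5\right) = \left(-2\right) \left(-5\right) = 10$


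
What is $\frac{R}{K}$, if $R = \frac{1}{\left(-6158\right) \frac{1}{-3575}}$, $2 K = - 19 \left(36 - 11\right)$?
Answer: $- \frac{143}{58501} \approx -0.0024444$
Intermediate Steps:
$K = - \frac{475}{2}$ ($K = \frac{\left(-19\right) \left(36 - 11\right)}{2} = \frac{\left(-19\right) 25}{2} = \frac{1}{2} \left(-475\right) = - \frac{475}{2} \approx -237.5$)
$R = \frac{3575}{6158}$ ($R = \frac{1}{\left(-6158\right) \left(- \frac{1}{3575}\right)} = \frac{1}{\frac{6158}{3575}} = \frac{3575}{6158} \approx 0.58055$)
$\frac{R}{K} = \frac{3575}{6158 \left(- \frac{475}{2}\right)} = \frac{3575}{6158} \left(- \frac{2}{475}\right) = - \frac{143}{58501}$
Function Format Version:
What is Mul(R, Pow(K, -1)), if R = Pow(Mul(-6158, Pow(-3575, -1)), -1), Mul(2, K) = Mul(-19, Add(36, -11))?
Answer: Rational(-143, 58501) ≈ -0.0024444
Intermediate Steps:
K = Rational(-475, 2) (K = Mul(Rational(1, 2), Mul(-19, Add(36, -11))) = Mul(Rational(1, 2), Mul(-19, 25)) = Mul(Rational(1, 2), -475) = Rational(-475, 2) ≈ -237.50)
R = Rational(3575, 6158) (R = Pow(Mul(-6158, Rational(-1, 3575)), -1) = Pow(Rational(6158, 3575), -1) = Rational(3575, 6158) ≈ 0.58055)
Mul(R, Pow(K, -1)) = Mul(Rational(3575, 6158), Pow(Rational(-475, 2), -1)) = Mul(Rational(3575, 6158), Rational(-2, 475)) = Rational(-143, 58501)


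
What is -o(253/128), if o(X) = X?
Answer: -253/128 ≈ -1.9766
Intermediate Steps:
-o(253/128) = -253/128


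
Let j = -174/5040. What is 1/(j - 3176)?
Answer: -840/2667869 ≈ -0.00031486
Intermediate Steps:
j = -29/840 (j = -174*1/5040 = -29/840 ≈ -0.034524)
1/(j - 3176) = 1/(-29/840 - 3176) = 1/(-2667869/840) = -840/2667869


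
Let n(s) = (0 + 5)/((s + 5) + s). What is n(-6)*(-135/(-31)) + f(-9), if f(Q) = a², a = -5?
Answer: 4750/217 ≈ 21.889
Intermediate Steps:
f(Q) = 25 (f(Q) = (-5)² = 25)
n(s) = 5/(5 + 2*s) (n(s) = 5/((5 + s) + s) = 5/(5 + 2*s))
n(-6)*(-135/(-31)) + f(-9) = (5/(5 + 2*(-6)))*(-135/(-31)) + 25 = (5/(5 - 12))*(-135*(-1/31)) + 25 = (5/(-7))*(135/31) + 25 = (5*(-⅐))*(135/31) + 25 = -5/7*135/31 + 25 = -675/217 + 25 = 4750/217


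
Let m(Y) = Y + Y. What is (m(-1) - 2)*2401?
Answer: -9604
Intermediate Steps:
m(Y) = 2*Y
(m(-1) - 2)*2401 = (2*(-1) - 2)*2401 = (-2 - 2)*2401 = -4*2401 = -9604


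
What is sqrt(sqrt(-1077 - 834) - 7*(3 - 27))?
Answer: sqrt(168 + 7*I*sqrt(39)) ≈ 13.069 + 1.6725*I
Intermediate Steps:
sqrt(sqrt(-1077 - 834) - 7*(3 - 27)) = sqrt(sqrt(-1911) - 7*(-24)) = sqrt(7*I*sqrt(39) + 168) = sqrt(168 + 7*I*sqrt(39))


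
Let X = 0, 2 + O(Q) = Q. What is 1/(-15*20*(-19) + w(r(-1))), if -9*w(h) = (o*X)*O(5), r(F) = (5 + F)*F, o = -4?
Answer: 1/5700 ≈ 0.00017544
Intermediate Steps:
O(Q) = -2 + Q
r(F) = F*(5 + F)
w(h) = 0 (w(h) = -(-4*0)*(-2 + 5)/9 = -0*3 = -⅑*0 = 0)
1/(-15*20*(-19) + w(r(-1))) = 1/(-15*20*(-19) + 0) = 1/(-300*(-19) + 0) = 1/(5700 + 0) = 1/5700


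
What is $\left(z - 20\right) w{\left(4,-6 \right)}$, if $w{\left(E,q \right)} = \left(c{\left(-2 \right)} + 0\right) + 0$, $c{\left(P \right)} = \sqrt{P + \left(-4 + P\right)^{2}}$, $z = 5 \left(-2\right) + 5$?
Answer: $- 25 \sqrt{34} \approx -145.77$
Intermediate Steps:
$z = -5$ ($z = -10 + 5 = -5$)
$w{\left(E,q \right)} = \sqrt{34}$ ($w{\left(E,q \right)} = \left(\sqrt{-2 + \left(-4 - 2\right)^{2}} + 0\right) + 0 = \left(\sqrt{-2 + \left(-6\right)^{2}} + 0\right) + 0 = \left(\sqrt{-2 + 36} + 0\right) + 0 = \left(\sqrt{34} + 0\right) + 0 = \sqrt{34} + 0 = \sqrt{34}$)
$\left(z - 20\right) w{\left(4,-6 \right)} = \left(-5 - 20\right) \sqrt{34} = - 25 \sqrt{34}$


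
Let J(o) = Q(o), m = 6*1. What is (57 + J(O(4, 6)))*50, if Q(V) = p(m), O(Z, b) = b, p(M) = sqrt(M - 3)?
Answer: 2850 + 50*sqrt(3) ≈ 2936.6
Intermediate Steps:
m = 6
p(M) = sqrt(-3 + M)
Q(V) = sqrt(3) (Q(V) = sqrt(-3 + 6) = sqrt(3))
J(o) = sqrt(3)
(57 + J(O(4, 6)))*50 = (57 + sqrt(3))*50 = 2850 + 50*sqrt(3)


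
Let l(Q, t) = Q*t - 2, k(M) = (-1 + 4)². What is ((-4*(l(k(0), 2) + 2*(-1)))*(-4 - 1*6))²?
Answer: 313600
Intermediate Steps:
k(M) = 9 (k(M) = 3² = 9)
l(Q, t) = -2 + Q*t
((-4*(l(k(0), 2) + 2*(-1)))*(-4 - 1*6))² = ((-4*((-2 + 9*2) + 2*(-1)))*(-4 - 1*6))² = ((-4*((-2 + 18) - 2))*(-4 - 6))² = (-4*(16 - 2)*(-10))² = (-4*14*(-10))² = (-56*(-10))² = 560² = 313600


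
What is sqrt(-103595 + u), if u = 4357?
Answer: 29*I*sqrt(118) ≈ 315.02*I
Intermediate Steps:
sqrt(-103595 + u) = sqrt(-103595 + 4357) = sqrt(-99238) = 29*I*sqrt(118)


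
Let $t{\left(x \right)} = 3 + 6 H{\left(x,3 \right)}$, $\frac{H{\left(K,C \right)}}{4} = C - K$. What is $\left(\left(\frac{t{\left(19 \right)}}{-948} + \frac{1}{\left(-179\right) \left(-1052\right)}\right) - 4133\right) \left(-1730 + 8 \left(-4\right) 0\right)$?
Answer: $\frac{26589192311385}{3719083} \approx 7.1494 \cdot 10^{6}$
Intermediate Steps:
$H{\left(K,C \right)} = - 4 K + 4 C$ ($H{\left(K,C \right)} = 4 \left(C - K\right) = - 4 K + 4 C$)
$t{\left(x \right)} = 75 - 24 x$ ($t{\left(x \right)} = 3 + 6 \left(- 4 x + 4 \cdot 3\right) = 3 + 6 \left(- 4 x + 12\right) = 3 + 6 \left(12 - 4 x\right) = 3 - \left(-72 + 24 x\right) = 75 - 24 x$)
$\left(\left(\frac{t{\left(19 \right)}}{-948} + \frac{1}{\left(-179\right) \left(-1052\right)}\right) - 4133\right) \left(-1730 + 8 \left(-4\right) 0\right) = \left(\left(\frac{75 - 456}{-948} + \frac{1}{\left(-179\right) \left(-1052\right)}\right) - 4133\right) \left(-1730 + 8 \left(-4\right) 0\right) = \left(\left(\left(75 - 456\right) \left(- \frac{1}{948}\right) - - \frac{1}{188308}\right) - 4133\right) \left(-1730 - 0\right) = \left(\left(\left(-381\right) \left(- \frac{1}{948}\right) + \frac{1}{188308}\right) - 4133\right) \left(-1730 + 0\right) = \left(\left(\frac{127}{316} + \frac{1}{188308}\right) - 4133\right) \left(-1730\right) = \left(\frac{2989429}{7438166} - 4133\right) \left(-1730\right) = \left(- \frac{30738950649}{7438166}\right) \left(-1730\right) = \frac{26589192311385}{3719083}$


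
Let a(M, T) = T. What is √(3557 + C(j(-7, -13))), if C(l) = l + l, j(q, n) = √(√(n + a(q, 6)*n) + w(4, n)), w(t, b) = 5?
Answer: √(3557 + 2*√(5 + I*√91)) ≈ 59.688 + 0.0285*I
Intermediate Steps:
j(q, n) = √(5 + √7*√n) (j(q, n) = √(√(n + 6*n) + 5) = √(√(7*n) + 5) = √(√7*√n + 5) = √(5 + √7*√n))
C(l) = 2*l
√(3557 + C(j(-7, -13))) = √(3557 + 2*√(5 + √7*√(-13))) = √(3557 + 2*√(5 + √7*(I*√13))) = √(3557 + 2*√(5 + I*√91))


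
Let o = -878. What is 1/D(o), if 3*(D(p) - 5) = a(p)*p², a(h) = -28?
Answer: -3/21584737 ≈ -1.3899e-7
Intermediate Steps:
D(p) = 5 - 28*p²/3 (D(p) = 5 + (-28*p²)/3 = 5 - 28*p²/3)
1/D(o) = 1/(5 - 28/3*(-878)²) = 1/(5 - 28/3*770884) = 1/(5 - 21584752/3) = 1/(-21584737/3) = -3/21584737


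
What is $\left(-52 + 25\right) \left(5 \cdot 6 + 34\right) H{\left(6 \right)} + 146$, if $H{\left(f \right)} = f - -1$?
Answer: $-11950$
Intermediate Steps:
$H{\left(f \right)} = 1 + f$ ($H{\left(f \right)} = f + 1 = 1 + f$)
$\left(-52 + 25\right) \left(5 \cdot 6 + 34\right) H{\left(6 \right)} + 146 = \left(-52 + 25\right) \left(5 \cdot 6 + 34\right) \left(1 + 6\right) + 146 = - 27 \left(30 + 34\right) 7 + 146 = \left(-27\right) 64 \cdot 7 + 146 = \left(-1728\right) 7 + 146 = -12096 + 146 = -11950$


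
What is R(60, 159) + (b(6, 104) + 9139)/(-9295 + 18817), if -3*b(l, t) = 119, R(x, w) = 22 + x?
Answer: 1184855/14283 ≈ 82.956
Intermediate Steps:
b(l, t) = -119/3 (b(l, t) = -1/3*119 = -119/3)
R(60, 159) + (b(6, 104) + 9139)/(-9295 + 18817) = (22 + 60) + (-119/3 + 9139)/(-9295 + 18817) = 82 + (27298/3)/9522 = 82 + (27298/3)*(1/9522) = 82 + 13649/14283 = 1184855/14283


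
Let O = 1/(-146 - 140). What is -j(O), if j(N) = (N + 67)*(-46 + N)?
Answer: 252101277/81796 ≈ 3082.1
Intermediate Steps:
O = -1/286 (O = 1/(-286) = -1/286 ≈ -0.0034965)
j(N) = (-46 + N)*(67 + N) (j(N) = (67 + N)*(-46 + N) = (-46 + N)*(67 + N))
-j(O) = -(-3082 + (-1/286)² + 21*(-1/286)) = -(-3082 + 1/81796 - 21/286) = -1*(-252101277/81796) = 252101277/81796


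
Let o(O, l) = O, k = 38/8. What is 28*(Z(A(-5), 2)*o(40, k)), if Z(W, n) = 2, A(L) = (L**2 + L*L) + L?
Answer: 2240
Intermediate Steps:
A(L) = L + 2*L**2 (A(L) = (L**2 + L**2) + L = 2*L**2 + L = L + 2*L**2)
k = 19/4 (k = 38*(1/8) = 19/4 ≈ 4.7500)
28*(Z(A(-5), 2)*o(40, k)) = 28*(2*40) = 28*80 = 2240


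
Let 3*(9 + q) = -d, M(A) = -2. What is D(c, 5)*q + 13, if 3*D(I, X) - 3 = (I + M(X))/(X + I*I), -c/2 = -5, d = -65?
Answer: 24559/945 ≈ 25.988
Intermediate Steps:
c = 10 (c = -2*(-5) = 10)
D(I, X) = 1 + (-2 + I)/(3*(X + I²)) (D(I, X) = 1 + ((I - 2)/(X + I*I))/3 = 1 + ((-2 + I)/(X + I²))/3 = 1 + (-2 + I)/(3*(X + I²)))
q = 38/3 (q = -9 + (-1*(-65))/3 = -9 + (⅓)*65 = -9 + 65/3 = 38/3 ≈ 12.667)
D(c, 5)*q + 13 = ((-⅔ + 5 + 10² + (⅓)*10)/(5 + 10²))*(38/3) + 13 = ((-⅔ + 5 + 100 + 10/3)/(5 + 100))*(38/3) + 13 = ((323/3)/105)*(38/3) + 13 = ((1/105)*(323/3))*(38/3) + 13 = (323/315)*(38/3) + 13 = 12274/945 + 13 = 24559/945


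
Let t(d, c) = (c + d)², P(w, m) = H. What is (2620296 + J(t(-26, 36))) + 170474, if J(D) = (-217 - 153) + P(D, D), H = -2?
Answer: 2790398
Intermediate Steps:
P(w, m) = -2
J(D) = -372 (J(D) = (-217 - 153) - 2 = -370 - 2 = -372)
(2620296 + J(t(-26, 36))) + 170474 = (2620296 - 372) + 170474 = 2619924 + 170474 = 2790398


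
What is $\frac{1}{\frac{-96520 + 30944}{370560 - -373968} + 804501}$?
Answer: $\frac{93066}{74871681869} \approx 1.243 \cdot 10^{-6}$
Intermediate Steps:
$\frac{1}{\frac{-96520 + 30944}{370560 - -373968} + 804501} = \frac{1}{- \frac{65576}{370560 + 373968} + 804501} = \frac{1}{- \frac{65576}{744528} + 804501} = \frac{1}{\left(-65576\right) \frac{1}{744528} + 804501} = \frac{1}{- \frac{8197}{93066} + 804501} = \frac{1}{\frac{74871681869}{93066}} = \frac{93066}{74871681869}$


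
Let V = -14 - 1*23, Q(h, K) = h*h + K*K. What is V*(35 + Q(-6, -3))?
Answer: -2960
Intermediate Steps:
Q(h, K) = K**2 + h**2 (Q(h, K) = h**2 + K**2 = K**2 + h**2)
V = -37 (V = -14 - 23 = -37)
V*(35 + Q(-6, -3)) = -37*(35 + ((-3)**2 + (-6)**2)) = -37*(35 + (9 + 36)) = -37*(35 + 45) = -37*80 = -2960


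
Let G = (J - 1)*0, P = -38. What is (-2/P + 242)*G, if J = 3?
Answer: 0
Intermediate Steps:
G = 0 (G = (3 - 1)*0 = 2*0 = 0)
(-2/P + 242)*G = (-2/(-38) + 242)*0 = (-2*(-1/38) + 242)*0 = (1/19 + 242)*0 = (4599/19)*0 = 0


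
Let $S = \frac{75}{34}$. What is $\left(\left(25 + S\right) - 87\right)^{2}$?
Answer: $\frac{4133089}{1156} \approx 3575.3$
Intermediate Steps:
$S = \frac{75}{34}$ ($S = 75 \cdot \frac{1}{34} = \frac{75}{34} \approx 2.2059$)
$\left(\left(25 + S\right) - 87\right)^{2} = \left(\left(25 + \frac{75}{34}\right) - 87\right)^{2} = \left(\frac{925}{34} - 87\right)^{2} = \left(- \frac{2033}{34}\right)^{2} = \frac{4133089}{1156}$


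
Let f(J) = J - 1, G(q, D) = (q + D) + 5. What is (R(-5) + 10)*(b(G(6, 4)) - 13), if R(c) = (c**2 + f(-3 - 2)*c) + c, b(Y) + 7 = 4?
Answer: -960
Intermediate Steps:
G(q, D) = 5 + D + q (G(q, D) = (D + q) + 5 = 5 + D + q)
b(Y) = -3 (b(Y) = -7 + 4 = -3)
f(J) = -1 + J
R(c) = c**2 - 5*c (R(c) = (c**2 + (-1 + (-3 - 2))*c) + c = (c**2 + (-1 - 5)*c) + c = (c**2 - 6*c) + c = c**2 - 5*c)
(R(-5) + 10)*(b(G(6, 4)) - 13) = (-5*(-5 - 5) + 10)*(-3 - 13) = (-5*(-10) + 10)*(-16) = (50 + 10)*(-16) = 60*(-16) = -960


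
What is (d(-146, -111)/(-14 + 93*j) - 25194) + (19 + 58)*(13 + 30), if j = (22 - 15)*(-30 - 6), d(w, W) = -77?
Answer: -73308039/3350 ≈ -21883.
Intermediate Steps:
j = -252 (j = 7*(-36) = -252)
(d(-146, -111)/(-14 + 93*j) - 25194) + (19 + 58)*(13 + 30) = (-77/(-14 + 93*(-252)) - 25194) + (19 + 58)*(13 + 30) = (-77/(-14 - 23436) - 25194) + 77*43 = (-77/(-23450) - 25194) + 3311 = (-77*(-1/23450) - 25194) + 3311 = (11/3350 - 25194) + 3311 = -84399889/3350 + 3311 = -73308039/3350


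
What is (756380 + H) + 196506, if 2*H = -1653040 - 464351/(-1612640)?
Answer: 407566196831/3225280 ≈ 1.2637e+5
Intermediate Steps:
H = -2665757961249/3225280 (H = (-1653040 - 464351/(-1612640))/2 = (-1653040 - 464351*(-1/1612640))/2 = (-1653040 + 464351/1612640)/2 = (1/2)*(-2665757961249/1612640) = -2665757961249/3225280 ≈ -8.2652e+5)
(756380 + H) + 196506 = (756380 - 2665757961249/3225280) + 196506 = -226220674849/3225280 + 196506 = 407566196831/3225280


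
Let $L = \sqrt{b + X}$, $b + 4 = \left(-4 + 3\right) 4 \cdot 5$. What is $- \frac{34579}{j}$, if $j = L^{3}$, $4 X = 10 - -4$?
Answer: $- \frac{69158 i \sqrt{82}}{1681} \approx - 372.55 i$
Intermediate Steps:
$b = -24$ ($b = -4 + \left(-4 + 3\right) 4 \cdot 5 = -4 + \left(-1\right) 4 \cdot 5 = -4 - 20 = -24$)
$X = \frac{7}{2}$ ($X = \frac{10 - -4}{4} = \frac{10 + 4}{4} = \frac{1}{4} \cdot 14 = \frac{7}{2} \approx 3.5$)
$L = \frac{i \sqrt{82}}{2}$ ($L = \sqrt{-24 + \frac{7}{2}} = \sqrt{- \frac{41}{2}} = \frac{i \sqrt{82}}{2} \approx 4.5277 i$)
$j = - \frac{41 i \sqrt{82}}{4}$ ($j = \left(\frac{i \sqrt{82}}{2}\right)^{3} = - \frac{41 i \sqrt{82}}{4} \approx - 92.818 i$)
$- \frac{34579}{j} = - \frac{34579}{\left(- \frac{41}{4}\right) i \sqrt{82}} = - 34579 \frac{2 i \sqrt{82}}{1681} = - \frac{69158 i \sqrt{82}}{1681}$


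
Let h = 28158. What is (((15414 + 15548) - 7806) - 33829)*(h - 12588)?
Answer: -166178610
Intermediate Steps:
(((15414 + 15548) - 7806) - 33829)*(h - 12588) = (((15414 + 15548) - 7806) - 33829)*(28158 - 12588) = ((30962 - 7806) - 33829)*15570 = (23156 - 33829)*15570 = -10673*15570 = -166178610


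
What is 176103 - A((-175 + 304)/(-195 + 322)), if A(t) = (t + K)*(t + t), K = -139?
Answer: 2844886479/16129 ≈ 1.7638e+5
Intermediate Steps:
A(t) = 2*t*(-139 + t) (A(t) = (t - 139)*(t + t) = (-139 + t)*(2*t) = 2*t*(-139 + t))
176103 - A((-175 + 304)/(-195 + 322)) = 176103 - 2*(-175 + 304)/(-195 + 322)*(-139 + (-175 + 304)/(-195 + 322)) = 176103 - 2*129/127*(-139 + 129/127) = 176103 - 2*129*(1/127)*(-139 + 129*(1/127)) = 176103 - 2*129*(-139 + 129/127)/127 = 176103 - 2*129*(-17524)/(127*127) = 176103 - 1*(-4521192/16129) = 176103 + 4521192/16129 = 2844886479/16129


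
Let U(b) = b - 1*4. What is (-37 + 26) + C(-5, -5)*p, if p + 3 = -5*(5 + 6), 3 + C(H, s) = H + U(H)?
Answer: 975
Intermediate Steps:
U(b) = -4 + b (U(b) = b - 4 = -4 + b)
C(H, s) = -7 + 2*H (C(H, s) = -3 + (H + (-4 + H)) = -3 + (-4 + 2*H) = -7 + 2*H)
p = -58 (p = -3 - 5*(5 + 6) = -3 - 5*11 = -3 - 55 = -58)
(-37 + 26) + C(-5, -5)*p = (-37 + 26) + (-7 + 2*(-5))*(-58) = -11 + (-7 - 10)*(-58) = -11 - 17*(-58) = -11 + 986 = 975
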